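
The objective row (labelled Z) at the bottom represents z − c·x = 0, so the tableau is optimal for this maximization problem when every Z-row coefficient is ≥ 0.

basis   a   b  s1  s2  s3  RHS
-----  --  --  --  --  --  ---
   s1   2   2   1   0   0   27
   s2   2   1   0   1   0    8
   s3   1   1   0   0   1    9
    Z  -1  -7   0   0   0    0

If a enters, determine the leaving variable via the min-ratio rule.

Column a entries and ratios — s1: 27/2 = 27/2; s2: 8/2 = 4; s3: 9/1 = 9.
Smallest ratio is 4 in the row of s2, so s2 leaves.

s2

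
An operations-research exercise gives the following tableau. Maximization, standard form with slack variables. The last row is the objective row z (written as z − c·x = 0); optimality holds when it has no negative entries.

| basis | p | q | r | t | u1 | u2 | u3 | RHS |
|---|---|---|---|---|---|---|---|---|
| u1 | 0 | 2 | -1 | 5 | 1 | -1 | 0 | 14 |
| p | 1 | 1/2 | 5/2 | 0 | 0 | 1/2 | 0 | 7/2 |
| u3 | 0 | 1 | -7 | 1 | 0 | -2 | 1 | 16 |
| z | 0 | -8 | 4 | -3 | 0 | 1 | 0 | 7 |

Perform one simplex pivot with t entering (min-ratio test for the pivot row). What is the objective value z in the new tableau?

77/5

Ratio test on column t — row 1: 14/5 = 14/5; row 2: entry 0 ≤ 0; row 3: 16/1 = 16. Minimum is 14/5 at row 1 (u1 leaves); pivot element 5.
Pivot on row 1; the z-row RHS becomes 7 − (-3)·(14/5) = 77/5.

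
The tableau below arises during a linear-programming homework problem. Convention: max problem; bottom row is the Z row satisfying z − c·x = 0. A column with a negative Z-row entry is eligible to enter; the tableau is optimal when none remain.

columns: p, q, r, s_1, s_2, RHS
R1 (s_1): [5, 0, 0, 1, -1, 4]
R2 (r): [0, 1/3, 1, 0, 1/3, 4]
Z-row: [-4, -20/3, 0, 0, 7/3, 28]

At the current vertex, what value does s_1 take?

s_1 is basic (row 1); its value is the RHS of that row, 4.

4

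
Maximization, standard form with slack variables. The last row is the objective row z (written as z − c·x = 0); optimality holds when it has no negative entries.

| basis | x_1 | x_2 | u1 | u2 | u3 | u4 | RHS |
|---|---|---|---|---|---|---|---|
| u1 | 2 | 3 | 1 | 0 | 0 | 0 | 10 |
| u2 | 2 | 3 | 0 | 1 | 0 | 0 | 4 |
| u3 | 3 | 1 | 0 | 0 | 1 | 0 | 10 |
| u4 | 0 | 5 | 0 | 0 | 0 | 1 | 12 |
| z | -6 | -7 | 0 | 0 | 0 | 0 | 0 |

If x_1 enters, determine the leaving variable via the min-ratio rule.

Column x_1 entries and ratios — u1: 10/2 = 5; u2: 4/2 = 2; u3: 10/3 = 10/3; u4: 0 ≤ 0, skip.
Smallest ratio is 2 in the row of u2, so u2 leaves.

u2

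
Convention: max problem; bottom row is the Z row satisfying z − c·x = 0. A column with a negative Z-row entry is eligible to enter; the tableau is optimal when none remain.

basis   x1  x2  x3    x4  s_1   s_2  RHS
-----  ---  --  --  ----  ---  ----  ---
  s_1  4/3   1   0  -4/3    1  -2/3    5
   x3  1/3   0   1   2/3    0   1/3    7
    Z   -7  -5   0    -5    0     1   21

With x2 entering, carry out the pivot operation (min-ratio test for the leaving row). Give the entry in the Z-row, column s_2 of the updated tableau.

-7/3

Ratio test on column x2 — row 1: 5/1 = 5; row 2: entry 0 ≤ 0. Minimum is 5 at row 1 (s_1 leaves); pivot element 1.
Divide row 1 by 1; eliminate column x2 from the other rows.
Z-row update in column s_2: 1 − (-5)·(-2/3) = -7/3.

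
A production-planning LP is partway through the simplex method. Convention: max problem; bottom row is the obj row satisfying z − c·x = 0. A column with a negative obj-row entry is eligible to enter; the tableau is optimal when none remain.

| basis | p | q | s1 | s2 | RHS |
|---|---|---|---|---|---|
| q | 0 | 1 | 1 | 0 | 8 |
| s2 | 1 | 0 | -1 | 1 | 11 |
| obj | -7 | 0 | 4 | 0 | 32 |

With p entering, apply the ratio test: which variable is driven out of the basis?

Column p entries and ratios — q: 0 ≤ 0, skip; s2: 11/1 = 11.
Smallest ratio is 11 in the row of s2, so s2 leaves.

s2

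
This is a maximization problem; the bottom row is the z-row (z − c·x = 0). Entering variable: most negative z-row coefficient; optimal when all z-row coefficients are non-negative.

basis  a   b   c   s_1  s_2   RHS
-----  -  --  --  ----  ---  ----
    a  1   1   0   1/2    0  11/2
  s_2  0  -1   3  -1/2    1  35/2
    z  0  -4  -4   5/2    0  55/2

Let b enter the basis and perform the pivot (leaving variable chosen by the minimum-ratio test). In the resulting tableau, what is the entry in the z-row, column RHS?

Ratio test on column b — row 1: (11/2)/1 = 11/2; row 2: entry -1 ≤ 0. Minimum is 11/2 at row 1 (a leaves); pivot element 1.
Divide row 1 by 1; eliminate column b from the other rows.
z-row update in column RHS: 55/2 − (-4)·(11/2) = 99/2.

99/2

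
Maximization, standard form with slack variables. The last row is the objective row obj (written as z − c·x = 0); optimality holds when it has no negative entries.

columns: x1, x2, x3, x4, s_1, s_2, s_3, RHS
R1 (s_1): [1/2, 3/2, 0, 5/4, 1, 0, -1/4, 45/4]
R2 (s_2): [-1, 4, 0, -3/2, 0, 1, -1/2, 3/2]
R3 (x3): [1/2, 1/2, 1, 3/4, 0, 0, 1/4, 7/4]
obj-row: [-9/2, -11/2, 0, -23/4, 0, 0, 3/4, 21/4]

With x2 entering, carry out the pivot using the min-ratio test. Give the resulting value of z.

Ratio test on column x2 — row 1: (45/4)/(3/2) = 15/2; row 2: (3/2)/4 = 3/8; row 3: (7/4)/(1/2) = 7/2. Minimum is 3/8 at row 2 (s_2 leaves); pivot element 4.
Pivot on row 2; the obj-row RHS becomes 21/4 − (-11/2)·(3/8) = 117/16.

117/16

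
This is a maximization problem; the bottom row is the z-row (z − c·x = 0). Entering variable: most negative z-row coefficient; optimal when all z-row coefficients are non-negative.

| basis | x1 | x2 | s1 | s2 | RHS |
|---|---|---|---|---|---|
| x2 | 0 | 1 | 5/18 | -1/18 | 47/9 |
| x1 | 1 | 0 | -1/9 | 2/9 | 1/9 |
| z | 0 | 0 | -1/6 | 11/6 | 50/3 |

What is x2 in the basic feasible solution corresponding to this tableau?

x2 is basic (row 1); its value is the RHS of that row, 47/9.

47/9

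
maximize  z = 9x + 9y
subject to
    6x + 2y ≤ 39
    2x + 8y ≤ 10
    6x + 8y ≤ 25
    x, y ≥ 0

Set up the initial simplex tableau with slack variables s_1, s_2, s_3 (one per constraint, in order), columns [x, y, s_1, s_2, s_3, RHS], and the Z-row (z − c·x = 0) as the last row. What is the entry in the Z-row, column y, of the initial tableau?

The Z-row carries the negated objective coefficients: the y entry is -9.

-9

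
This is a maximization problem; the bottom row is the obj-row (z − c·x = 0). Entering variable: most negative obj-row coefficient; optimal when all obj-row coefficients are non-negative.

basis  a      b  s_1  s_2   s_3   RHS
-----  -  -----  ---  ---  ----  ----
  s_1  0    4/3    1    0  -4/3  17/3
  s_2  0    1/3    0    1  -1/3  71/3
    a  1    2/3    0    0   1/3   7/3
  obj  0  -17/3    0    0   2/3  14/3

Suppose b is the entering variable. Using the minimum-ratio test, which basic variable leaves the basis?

a

Column b entries and ratios — s_1: (17/3)/(4/3) = 17/4; s_2: (71/3)/(1/3) = 71; a: (7/3)/(2/3) = 7/2.
Smallest ratio is 7/2 in the row of a, so a leaves.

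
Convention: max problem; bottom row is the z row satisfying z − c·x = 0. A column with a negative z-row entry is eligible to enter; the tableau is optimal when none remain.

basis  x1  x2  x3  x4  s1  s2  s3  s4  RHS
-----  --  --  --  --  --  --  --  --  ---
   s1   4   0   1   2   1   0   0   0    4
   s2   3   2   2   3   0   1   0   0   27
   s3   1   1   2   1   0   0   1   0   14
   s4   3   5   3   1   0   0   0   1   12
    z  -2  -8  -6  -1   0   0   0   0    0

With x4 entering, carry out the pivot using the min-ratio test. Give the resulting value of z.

Ratio test on column x4 — row 1: 4/2 = 2; row 2: 27/3 = 9; row 3: 14/1 = 14; row 4: 12/1 = 12. Minimum is 2 at row 1 (s1 leaves); pivot element 2.
Pivot on row 1; the z-row RHS becomes 0 − (-1)·2 = 2.

2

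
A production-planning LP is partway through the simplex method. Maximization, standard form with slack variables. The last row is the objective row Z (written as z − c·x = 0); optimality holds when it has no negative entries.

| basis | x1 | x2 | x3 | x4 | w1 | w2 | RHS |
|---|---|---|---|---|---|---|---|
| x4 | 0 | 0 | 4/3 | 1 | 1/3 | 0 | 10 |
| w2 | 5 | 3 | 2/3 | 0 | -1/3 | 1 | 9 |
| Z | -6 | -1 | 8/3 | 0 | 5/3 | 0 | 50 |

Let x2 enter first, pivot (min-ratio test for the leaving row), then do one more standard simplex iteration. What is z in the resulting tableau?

304/5

Ratio test on column x2 — row 1: entry 0 ≤ 0; row 2: 9/3 = 3. Minimum is 3 at row 2 (w2 leaves); pivot element 3.
Pivot on row 2; the Z-row RHS becomes 50 − (-1)·3 = 53.
Next entering variable (most negative Z-row entry -13/3): x1.
Ratio test on column x1 — row 1: entry 0 ≤ 0; row 2: 3/(5/3) = 9/5. Minimum is 9/5 at row 2 (x2 leaves); pivot element 5/3.
After the second pivot the Z-row RHS is 53 − (-13/3)·(9/5) = 304/5.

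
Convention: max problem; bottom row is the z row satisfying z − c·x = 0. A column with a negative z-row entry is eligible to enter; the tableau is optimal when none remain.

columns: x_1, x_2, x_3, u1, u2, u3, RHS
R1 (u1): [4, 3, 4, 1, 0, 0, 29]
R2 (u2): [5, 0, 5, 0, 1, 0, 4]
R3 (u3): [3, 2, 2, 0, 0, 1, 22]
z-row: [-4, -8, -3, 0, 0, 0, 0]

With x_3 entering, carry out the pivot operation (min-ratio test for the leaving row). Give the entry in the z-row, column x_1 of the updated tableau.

-1

Ratio test on column x_3 — row 1: 29/4 = 29/4; row 2: 4/5 = 4/5; row 3: 22/2 = 11. Minimum is 4/5 at row 2 (u2 leaves); pivot element 5.
Divide row 2 by 5; eliminate column x_3 from the other rows.
z-row update in column x_1: -4 − (-3)·1 = -1.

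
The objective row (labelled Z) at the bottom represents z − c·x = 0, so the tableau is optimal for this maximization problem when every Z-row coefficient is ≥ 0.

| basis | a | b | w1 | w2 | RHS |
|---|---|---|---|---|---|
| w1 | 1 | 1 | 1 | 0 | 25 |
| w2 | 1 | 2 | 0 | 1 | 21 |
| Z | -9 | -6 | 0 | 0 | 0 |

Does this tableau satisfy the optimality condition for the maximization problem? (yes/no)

no

The Z-row has a negative entry -9 in column a, so it is not optimal.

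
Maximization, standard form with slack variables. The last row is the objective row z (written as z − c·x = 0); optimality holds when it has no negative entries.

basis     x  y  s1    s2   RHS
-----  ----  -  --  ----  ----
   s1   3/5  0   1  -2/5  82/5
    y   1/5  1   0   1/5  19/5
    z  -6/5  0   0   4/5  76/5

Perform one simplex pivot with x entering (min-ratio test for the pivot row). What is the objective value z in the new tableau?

38

Ratio test on column x — row 1: (82/5)/(3/5) = 82/3; row 2: (19/5)/(1/5) = 19. Minimum is 19 at row 2 (y leaves); pivot element 1/5.
Pivot on row 2; the z-row RHS becomes 76/5 − (-6/5)·19 = 38.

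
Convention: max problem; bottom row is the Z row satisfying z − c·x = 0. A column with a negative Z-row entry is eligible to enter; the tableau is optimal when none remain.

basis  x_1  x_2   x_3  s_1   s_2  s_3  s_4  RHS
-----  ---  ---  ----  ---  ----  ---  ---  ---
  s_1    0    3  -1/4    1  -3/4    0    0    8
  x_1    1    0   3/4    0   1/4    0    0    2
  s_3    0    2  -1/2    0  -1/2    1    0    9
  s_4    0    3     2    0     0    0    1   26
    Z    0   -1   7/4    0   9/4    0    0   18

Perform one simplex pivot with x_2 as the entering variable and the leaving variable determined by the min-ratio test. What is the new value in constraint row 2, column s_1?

Ratio test on column x_2 — row 1: 8/3 = 8/3; row 2: entry 0 ≤ 0; row 3: 9/2 = 9/2; row 4: 26/3 = 26/3. Minimum is 8/3 at row 1 (s_1 leaves); pivot element 3.
Divide row 1 by 3; eliminate column x_2 from the other rows.
Row 2 update in column s_1: 0 − 0·(1/3) = 0.

0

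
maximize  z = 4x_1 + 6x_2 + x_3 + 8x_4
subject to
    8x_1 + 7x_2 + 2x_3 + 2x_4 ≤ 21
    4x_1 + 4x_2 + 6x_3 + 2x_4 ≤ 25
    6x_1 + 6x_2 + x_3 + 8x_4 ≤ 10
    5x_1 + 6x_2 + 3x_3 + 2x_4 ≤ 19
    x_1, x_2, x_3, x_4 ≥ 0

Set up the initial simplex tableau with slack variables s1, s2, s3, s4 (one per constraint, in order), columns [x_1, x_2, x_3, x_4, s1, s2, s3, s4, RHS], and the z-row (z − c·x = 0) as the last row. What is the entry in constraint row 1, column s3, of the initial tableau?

Slack s3 belongs to constraint 3; its column is the unit vector e_3, so the entry in row 1 is 0.

0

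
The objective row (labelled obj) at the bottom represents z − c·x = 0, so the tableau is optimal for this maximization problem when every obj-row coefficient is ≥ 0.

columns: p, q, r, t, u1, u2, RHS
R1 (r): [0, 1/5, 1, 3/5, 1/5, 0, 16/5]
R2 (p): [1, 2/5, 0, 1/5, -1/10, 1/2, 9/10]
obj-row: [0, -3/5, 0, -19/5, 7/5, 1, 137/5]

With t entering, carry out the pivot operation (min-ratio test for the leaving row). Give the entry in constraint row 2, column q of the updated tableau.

Ratio test on column t — row 1: (16/5)/(3/5) = 16/3; row 2: (9/10)/(1/5) = 9/2. Minimum is 9/2 at row 2 (p leaves); pivot element 1/5.
Divide row 2 by 1/5; eliminate column t from the other rows.
In the new row 2, the q entry is the old entry divided by the pivot: (2/5)/(1/5) = 2.

2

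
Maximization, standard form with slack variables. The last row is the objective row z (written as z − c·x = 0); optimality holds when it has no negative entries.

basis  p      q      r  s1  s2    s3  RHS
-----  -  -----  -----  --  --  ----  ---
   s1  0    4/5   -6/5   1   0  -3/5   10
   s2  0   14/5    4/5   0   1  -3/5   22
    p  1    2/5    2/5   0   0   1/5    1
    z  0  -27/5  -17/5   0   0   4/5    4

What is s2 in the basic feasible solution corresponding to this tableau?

22

s2 is basic (row 2); its value is the RHS of that row, 22.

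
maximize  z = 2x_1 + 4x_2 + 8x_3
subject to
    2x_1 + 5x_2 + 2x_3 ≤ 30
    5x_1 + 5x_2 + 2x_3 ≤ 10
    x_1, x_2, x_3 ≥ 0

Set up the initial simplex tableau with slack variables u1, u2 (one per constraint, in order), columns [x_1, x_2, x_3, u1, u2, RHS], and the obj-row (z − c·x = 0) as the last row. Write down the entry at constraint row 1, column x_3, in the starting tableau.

2

Constraint 1 has coefficient 2 on x_3.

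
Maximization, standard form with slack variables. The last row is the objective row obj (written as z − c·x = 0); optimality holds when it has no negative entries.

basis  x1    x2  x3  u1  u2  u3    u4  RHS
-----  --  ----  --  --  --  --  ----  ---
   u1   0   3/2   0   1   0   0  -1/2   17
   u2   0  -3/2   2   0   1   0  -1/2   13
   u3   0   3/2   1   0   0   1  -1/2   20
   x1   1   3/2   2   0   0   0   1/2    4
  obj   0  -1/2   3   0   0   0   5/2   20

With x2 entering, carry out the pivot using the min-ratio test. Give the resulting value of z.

64/3

Ratio test on column x2 — row 1: 17/(3/2) = 34/3; row 2: entry -3/2 ≤ 0; row 3: 20/(3/2) = 40/3; row 4: 4/(3/2) = 8/3. Minimum is 8/3 at row 4 (x1 leaves); pivot element 3/2.
Pivot on row 4; the obj-row RHS becomes 20 − (-1/2)·(8/3) = 64/3.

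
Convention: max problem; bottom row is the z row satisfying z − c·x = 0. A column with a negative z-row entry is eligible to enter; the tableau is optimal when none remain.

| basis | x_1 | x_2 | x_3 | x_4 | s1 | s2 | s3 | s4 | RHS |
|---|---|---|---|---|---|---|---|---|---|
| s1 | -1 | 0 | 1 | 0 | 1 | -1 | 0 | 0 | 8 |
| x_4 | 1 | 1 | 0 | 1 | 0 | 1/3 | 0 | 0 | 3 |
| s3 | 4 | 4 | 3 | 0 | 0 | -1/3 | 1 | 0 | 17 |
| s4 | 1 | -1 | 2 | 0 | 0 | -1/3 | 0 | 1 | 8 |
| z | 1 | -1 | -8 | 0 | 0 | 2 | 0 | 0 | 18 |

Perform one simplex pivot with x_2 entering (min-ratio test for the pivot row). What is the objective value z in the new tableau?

Ratio test on column x_2 — row 1: entry 0 ≤ 0; row 2: 3/1 = 3; row 3: 17/4 = 17/4; row 4: entry -1 ≤ 0. Minimum is 3 at row 2 (x_4 leaves); pivot element 1.
Pivot on row 2; the z-row RHS becomes 18 − (-1)·3 = 21.

21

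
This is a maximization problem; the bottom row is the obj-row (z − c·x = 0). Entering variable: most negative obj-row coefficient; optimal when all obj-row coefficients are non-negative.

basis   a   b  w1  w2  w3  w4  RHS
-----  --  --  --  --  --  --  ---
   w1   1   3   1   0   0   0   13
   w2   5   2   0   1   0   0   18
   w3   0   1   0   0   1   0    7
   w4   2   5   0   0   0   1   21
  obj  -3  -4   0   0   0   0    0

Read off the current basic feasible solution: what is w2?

w2 is basic (row 2); its value is the RHS of that row, 18.

18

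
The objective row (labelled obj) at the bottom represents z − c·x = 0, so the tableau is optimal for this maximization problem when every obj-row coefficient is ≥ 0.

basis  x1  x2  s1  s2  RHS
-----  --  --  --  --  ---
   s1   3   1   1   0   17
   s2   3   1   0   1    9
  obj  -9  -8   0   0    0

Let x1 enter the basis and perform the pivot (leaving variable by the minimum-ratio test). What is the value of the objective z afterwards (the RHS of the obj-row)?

27

Ratio test on column x1 — row 1: 17/3 = 17/3; row 2: 9/3 = 3. Minimum is 3 at row 2 (s2 leaves); pivot element 3.
Pivot on row 2; the obj-row RHS becomes 0 − (-9)·3 = 27.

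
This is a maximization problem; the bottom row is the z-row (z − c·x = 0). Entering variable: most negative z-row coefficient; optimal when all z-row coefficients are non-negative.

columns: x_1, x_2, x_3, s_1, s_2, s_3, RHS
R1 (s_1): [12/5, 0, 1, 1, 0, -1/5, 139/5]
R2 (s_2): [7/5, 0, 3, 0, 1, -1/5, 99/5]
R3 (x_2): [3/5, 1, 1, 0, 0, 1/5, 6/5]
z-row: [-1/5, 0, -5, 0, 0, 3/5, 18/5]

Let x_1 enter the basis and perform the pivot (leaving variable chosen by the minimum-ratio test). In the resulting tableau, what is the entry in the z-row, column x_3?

Ratio test on column x_1 — row 1: (139/5)/(12/5) = 139/12; row 2: (99/5)/(7/5) = 99/7; row 3: (6/5)/(3/5) = 2. Minimum is 2 at row 3 (x_2 leaves); pivot element 3/5.
Divide row 3 by 3/5; eliminate column x_1 from the other rows.
z-row update in column x_3: -5 − (-1/5)·(5/3) = -14/3.

-14/3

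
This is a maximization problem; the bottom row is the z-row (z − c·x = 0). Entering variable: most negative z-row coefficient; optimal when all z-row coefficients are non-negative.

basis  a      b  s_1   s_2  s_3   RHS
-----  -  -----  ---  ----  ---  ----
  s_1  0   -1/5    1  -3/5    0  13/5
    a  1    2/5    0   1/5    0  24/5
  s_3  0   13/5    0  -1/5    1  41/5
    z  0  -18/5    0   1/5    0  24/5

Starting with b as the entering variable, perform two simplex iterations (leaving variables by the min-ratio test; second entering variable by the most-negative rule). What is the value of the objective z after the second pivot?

52/3

Ratio test on column b — row 1: entry -1/5 ≤ 0; row 2: (24/5)/(2/5) = 12; row 3: (41/5)/(13/5) = 41/13. Minimum is 41/13 at row 3 (s_3 leaves); pivot element 13/5.
Pivot on row 3; the z-row RHS becomes 24/5 − (-18/5)·(41/13) = 210/13.
Next entering variable (most negative z-row entry -1/13): s_2.
Ratio test on column s_2 — row 1: entry -8/13 ≤ 0; row 2: (46/13)/(3/13) = 46/3; row 3: entry -1/13 ≤ 0. Minimum is 46/3 at row 2 (a leaves); pivot element 3/13.
After the second pivot the z-row RHS is 210/13 − (-1/13)·(46/3) = 52/3.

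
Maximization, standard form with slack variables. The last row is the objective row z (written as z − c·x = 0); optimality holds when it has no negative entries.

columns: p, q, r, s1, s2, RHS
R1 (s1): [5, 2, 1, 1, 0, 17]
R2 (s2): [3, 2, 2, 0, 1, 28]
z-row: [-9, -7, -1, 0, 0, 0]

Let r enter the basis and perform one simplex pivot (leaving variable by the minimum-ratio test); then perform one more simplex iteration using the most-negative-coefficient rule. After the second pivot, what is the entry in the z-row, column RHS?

143/7

Ratio test on column r — row 1: 17/1 = 17; row 2: 28/2 = 14. Minimum is 14 at row 2 (s2 leaves); pivot element 2.
Divide row 2 by 2; eliminate column r from the other rows.
Second iteration: most negative z-row entry is -15/2 in column p, so p enters.
Ratio test on column p — row 1: 3/(7/2) = 6/7; row 2: 14/(3/2) = 28/3. Minimum is 6/7 at row 1 (s1 leaves); pivot element 7/2.
Divide row 1 by 7/2; eliminate column p from the other rows.
After both pivots, the entry at the z-row, column RHS is 143/7.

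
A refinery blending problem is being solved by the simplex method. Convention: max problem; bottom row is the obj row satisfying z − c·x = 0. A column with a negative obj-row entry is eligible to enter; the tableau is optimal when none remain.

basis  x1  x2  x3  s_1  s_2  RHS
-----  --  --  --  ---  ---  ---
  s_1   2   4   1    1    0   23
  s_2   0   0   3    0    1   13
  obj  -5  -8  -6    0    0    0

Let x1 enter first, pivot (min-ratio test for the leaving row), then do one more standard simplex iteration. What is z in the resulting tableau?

Ratio test on column x1 — row 1: 23/2 = 23/2; row 2: entry 0 ≤ 0. Minimum is 23/2 at row 1 (s_1 leaves); pivot element 2.
Pivot on row 1; the obj-row RHS becomes 0 − (-5)·(23/2) = 115/2.
Next entering variable (most negative obj-row entry -7/2): x3.
Ratio test on column x3 — row 1: (23/2)/(1/2) = 23; row 2: 13/3 = 13/3. Minimum is 13/3 at row 2 (s_2 leaves); pivot element 3.
After the second pivot the obj-row RHS is 115/2 − (-7/2)·(13/3) = 218/3.

218/3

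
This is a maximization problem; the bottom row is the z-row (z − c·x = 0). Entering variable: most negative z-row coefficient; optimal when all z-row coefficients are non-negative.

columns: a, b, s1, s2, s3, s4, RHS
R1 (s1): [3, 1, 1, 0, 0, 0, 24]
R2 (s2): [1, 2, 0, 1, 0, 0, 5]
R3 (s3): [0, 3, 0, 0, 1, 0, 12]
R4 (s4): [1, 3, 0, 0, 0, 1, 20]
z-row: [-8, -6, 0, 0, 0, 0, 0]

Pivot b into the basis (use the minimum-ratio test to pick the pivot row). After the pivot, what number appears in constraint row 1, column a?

Ratio test on column b — row 1: 24/1 = 24; row 2: 5/2 = 5/2; row 3: 12/3 = 4; row 4: 20/3 = 20/3. Minimum is 5/2 at row 2 (s2 leaves); pivot element 2.
Divide row 2 by 2; eliminate column b from the other rows.
Row 1 update in column a: 3 − 1·(1/2) = 5/2.

5/2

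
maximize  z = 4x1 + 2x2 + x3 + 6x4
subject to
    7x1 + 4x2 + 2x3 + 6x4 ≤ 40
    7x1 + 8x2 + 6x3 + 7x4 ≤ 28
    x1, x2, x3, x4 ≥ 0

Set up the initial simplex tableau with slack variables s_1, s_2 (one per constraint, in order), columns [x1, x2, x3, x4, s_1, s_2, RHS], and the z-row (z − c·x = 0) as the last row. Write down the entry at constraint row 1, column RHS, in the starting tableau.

40

The RHS of constraint 1 is b_1 = 40.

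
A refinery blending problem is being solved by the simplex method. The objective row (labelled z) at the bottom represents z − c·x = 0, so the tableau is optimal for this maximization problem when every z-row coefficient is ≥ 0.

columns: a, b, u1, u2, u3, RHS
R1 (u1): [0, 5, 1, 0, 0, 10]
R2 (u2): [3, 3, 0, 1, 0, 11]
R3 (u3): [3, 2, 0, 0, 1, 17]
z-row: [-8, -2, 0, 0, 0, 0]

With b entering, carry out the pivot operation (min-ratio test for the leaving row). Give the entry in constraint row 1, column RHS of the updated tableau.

Ratio test on column b — row 1: 10/5 = 2; row 2: 11/3 = 11/3; row 3: 17/2 = 17/2. Minimum is 2 at row 1 (u1 leaves); pivot element 5.
Divide row 1 by 5; eliminate column b from the other rows.
In the new row 1, the RHS entry is the old entry divided by the pivot: 10/5 = 2.

2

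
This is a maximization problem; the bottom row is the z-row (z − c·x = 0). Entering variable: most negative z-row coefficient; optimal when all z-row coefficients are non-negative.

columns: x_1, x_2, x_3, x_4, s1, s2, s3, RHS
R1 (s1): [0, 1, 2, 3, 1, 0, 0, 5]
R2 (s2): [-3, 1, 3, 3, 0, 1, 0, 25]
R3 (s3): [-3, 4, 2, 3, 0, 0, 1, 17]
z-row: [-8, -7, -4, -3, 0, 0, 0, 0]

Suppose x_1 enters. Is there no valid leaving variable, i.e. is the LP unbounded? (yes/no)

Every constraint-row entry in column x_1 is ≤ 0, so increasing x_1 is unbounded.

yes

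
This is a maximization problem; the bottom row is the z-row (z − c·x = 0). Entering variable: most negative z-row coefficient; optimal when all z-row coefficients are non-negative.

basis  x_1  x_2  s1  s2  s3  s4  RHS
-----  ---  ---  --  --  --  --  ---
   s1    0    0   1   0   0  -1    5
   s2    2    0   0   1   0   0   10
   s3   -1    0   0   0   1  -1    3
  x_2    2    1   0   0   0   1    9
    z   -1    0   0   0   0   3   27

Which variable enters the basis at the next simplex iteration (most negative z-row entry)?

Negative z-row entries: x_1: -1.
The most negative is -1 in column x_1, so x_1 enters.

x_1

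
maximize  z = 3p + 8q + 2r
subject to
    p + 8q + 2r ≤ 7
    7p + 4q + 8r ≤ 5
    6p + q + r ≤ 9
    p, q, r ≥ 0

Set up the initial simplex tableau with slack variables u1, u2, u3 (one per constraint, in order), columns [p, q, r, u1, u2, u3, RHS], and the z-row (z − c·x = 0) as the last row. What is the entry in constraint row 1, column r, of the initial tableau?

2

Constraint 1 has coefficient 2 on r.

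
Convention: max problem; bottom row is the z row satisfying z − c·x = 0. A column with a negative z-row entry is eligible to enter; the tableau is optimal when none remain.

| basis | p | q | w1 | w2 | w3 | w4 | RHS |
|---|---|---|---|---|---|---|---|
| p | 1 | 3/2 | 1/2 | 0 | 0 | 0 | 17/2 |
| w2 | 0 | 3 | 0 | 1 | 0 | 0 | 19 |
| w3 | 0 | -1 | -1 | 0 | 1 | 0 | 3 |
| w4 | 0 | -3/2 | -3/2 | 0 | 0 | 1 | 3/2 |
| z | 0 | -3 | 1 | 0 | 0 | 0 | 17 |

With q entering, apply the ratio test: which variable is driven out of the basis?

Column q entries and ratios — p: (17/2)/(3/2) = 17/3; w2: 19/3 = 19/3; w3: -1 ≤ 0, skip; w4: -3/2 ≤ 0, skip.
Smallest ratio is 17/3 in the row of p, so p leaves.

p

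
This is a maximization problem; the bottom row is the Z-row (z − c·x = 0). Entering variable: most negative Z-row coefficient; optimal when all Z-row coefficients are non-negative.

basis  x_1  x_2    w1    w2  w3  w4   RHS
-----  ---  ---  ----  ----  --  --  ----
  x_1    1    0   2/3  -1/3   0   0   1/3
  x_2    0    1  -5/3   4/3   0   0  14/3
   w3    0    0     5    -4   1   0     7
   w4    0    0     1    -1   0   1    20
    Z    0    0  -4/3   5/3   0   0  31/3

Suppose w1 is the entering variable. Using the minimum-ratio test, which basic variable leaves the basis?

Column w1 entries and ratios — x_1: (1/3)/(2/3) = 1/2; x_2: -5/3 ≤ 0, skip; w3: 7/5 = 7/5; w4: 20/1 = 20.
Smallest ratio is 1/2 in the row of x_1, so x_1 leaves.

x_1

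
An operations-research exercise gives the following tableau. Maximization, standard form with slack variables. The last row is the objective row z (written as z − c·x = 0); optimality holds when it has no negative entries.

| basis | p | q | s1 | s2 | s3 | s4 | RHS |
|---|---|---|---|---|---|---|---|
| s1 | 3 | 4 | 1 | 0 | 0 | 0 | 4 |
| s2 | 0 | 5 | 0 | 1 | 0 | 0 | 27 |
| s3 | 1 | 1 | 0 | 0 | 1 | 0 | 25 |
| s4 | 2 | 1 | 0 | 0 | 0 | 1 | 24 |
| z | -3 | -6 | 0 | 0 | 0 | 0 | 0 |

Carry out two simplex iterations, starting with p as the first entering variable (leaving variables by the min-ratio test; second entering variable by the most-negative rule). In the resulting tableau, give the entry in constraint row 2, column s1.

-5/4

Ratio test on column p — row 1: 4/3 = 4/3; row 2: entry 0 ≤ 0; row 3: 25/1 = 25; row 4: 24/2 = 12. Minimum is 4/3 at row 1 (s1 leaves); pivot element 3.
Divide row 1 by 3; eliminate column p from the other rows.
Second iteration: most negative z-row entry is -2 in column q, so q enters.
Ratio test on column q — row 1: (4/3)/(4/3) = 1; row 2: 27/5 = 27/5; row 3: entry -1/3 ≤ 0; row 4: entry -5/3 ≤ 0. Minimum is 1 at row 1 (p leaves); pivot element 4/3.
Divide row 1 by 4/3; eliminate column q from the other rows.
After both pivots, the entry at constraint row 2, column s1 is -5/4.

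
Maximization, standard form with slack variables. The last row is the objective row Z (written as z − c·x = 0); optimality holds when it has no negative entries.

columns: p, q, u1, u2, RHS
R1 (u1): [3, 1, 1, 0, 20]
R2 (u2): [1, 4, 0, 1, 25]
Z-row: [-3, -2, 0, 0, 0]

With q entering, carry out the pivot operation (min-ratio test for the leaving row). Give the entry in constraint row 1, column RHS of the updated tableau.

Ratio test on column q — row 1: 20/1 = 20; row 2: 25/4 = 25/4. Minimum is 25/4 at row 2 (u2 leaves); pivot element 4.
Divide row 2 by 4; eliminate column q from the other rows.
Row 1 update in column RHS: 20 − 1·(25/4) = 55/4.

55/4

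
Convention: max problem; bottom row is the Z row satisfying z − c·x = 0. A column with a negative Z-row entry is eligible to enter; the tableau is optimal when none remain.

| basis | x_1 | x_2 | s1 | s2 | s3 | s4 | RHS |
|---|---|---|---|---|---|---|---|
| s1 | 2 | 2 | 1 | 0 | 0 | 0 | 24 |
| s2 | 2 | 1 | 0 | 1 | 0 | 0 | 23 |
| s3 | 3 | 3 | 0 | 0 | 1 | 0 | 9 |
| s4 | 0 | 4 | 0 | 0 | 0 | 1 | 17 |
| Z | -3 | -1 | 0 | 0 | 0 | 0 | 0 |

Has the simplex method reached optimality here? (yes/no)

no

The Z-row has a negative entry -3 in column x_1, so it is not optimal.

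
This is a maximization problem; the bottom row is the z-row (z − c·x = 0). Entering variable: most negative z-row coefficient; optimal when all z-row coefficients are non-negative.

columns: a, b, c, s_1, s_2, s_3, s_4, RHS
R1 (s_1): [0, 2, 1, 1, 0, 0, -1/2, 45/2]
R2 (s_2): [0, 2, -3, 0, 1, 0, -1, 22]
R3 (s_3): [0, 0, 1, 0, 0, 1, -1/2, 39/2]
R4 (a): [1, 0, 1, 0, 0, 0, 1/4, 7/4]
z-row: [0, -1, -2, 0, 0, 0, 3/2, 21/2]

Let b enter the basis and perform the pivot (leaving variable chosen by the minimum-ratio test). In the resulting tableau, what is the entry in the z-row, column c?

-7/2

Ratio test on column b — row 1: (45/2)/2 = 45/4; row 2: 22/2 = 11; row 3: entry 0 ≤ 0; row 4: entry 0 ≤ 0. Minimum is 11 at row 2 (s_2 leaves); pivot element 2.
Divide row 2 by 2; eliminate column b from the other rows.
z-row update in column c: -2 − (-1)·(-3/2) = -7/2.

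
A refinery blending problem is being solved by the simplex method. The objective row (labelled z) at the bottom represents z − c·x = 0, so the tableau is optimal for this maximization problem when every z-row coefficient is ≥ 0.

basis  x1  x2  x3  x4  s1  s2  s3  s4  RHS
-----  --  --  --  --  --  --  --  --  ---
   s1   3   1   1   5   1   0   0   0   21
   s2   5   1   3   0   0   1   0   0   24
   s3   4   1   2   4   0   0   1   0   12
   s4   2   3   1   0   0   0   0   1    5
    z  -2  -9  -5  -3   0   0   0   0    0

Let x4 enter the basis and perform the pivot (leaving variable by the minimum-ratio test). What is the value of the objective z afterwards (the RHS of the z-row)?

Ratio test on column x4 — row 1: 21/5 = 21/5; row 2: entry 0 ≤ 0; row 3: 12/4 = 3; row 4: entry 0 ≤ 0. Minimum is 3 at row 3 (s3 leaves); pivot element 4.
Pivot on row 3; the z-row RHS becomes 0 − (-3)·3 = 9.

9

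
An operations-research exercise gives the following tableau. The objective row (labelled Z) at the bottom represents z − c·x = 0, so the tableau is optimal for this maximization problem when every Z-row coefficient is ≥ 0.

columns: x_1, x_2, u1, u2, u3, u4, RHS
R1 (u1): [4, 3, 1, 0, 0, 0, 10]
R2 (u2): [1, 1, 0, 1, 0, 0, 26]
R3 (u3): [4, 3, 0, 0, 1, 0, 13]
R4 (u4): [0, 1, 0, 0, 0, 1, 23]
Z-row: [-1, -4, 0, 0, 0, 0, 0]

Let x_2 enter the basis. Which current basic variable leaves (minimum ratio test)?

u1

Column x_2 entries and ratios — u1: 10/3 = 10/3; u2: 26/1 = 26; u3: 13/3 = 13/3; u4: 23/1 = 23.
Smallest ratio is 10/3 in the row of u1, so u1 leaves.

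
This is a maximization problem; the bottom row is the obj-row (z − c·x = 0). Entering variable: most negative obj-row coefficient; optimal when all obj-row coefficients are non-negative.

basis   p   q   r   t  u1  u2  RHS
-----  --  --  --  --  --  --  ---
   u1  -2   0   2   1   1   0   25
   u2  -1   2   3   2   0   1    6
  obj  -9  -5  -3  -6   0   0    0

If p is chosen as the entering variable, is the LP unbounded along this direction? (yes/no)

yes

Every constraint-row entry in column p is ≤ 0, so increasing p is unbounded.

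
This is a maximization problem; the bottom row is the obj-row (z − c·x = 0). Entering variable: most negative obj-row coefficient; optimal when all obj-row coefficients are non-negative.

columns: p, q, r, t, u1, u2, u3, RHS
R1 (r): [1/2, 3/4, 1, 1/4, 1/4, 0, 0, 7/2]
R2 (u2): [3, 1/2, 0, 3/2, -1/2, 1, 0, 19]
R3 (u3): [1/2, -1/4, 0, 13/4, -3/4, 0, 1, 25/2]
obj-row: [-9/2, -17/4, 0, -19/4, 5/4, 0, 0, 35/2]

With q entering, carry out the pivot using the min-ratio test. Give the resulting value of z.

Ratio test on column q — row 1: (7/2)/(3/4) = 14/3; row 2: 19/(1/2) = 38; row 3: entry -1/4 ≤ 0. Minimum is 14/3 at row 1 (r leaves); pivot element 3/4.
Pivot on row 1; the obj-row RHS becomes 35/2 − (-17/4)·(14/3) = 112/3.

112/3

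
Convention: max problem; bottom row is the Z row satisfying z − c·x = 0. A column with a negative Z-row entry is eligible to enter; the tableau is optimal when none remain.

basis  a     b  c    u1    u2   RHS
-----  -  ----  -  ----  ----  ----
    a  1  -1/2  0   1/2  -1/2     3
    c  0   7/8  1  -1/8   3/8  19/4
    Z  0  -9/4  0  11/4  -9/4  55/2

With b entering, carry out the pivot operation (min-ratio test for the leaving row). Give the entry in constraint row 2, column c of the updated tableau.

8/7

Ratio test on column b — row 1: entry -1/2 ≤ 0; row 2: (19/4)/(7/8) = 38/7. Minimum is 38/7 at row 2 (c leaves); pivot element 7/8.
Divide row 2 by 7/8; eliminate column b from the other rows.
In the new row 2, the c entry is the old entry divided by the pivot: 1/(7/8) = 8/7.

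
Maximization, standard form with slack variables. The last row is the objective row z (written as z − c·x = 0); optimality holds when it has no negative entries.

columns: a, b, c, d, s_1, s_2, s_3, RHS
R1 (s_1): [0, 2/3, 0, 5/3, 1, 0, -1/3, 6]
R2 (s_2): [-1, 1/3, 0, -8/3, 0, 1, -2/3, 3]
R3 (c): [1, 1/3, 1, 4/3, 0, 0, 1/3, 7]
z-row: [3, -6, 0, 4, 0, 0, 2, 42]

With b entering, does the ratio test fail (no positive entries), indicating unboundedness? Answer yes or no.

Column b has positive entries in row(s) 1, 2, 3, so the ratio test bounds it — not unbounded.

no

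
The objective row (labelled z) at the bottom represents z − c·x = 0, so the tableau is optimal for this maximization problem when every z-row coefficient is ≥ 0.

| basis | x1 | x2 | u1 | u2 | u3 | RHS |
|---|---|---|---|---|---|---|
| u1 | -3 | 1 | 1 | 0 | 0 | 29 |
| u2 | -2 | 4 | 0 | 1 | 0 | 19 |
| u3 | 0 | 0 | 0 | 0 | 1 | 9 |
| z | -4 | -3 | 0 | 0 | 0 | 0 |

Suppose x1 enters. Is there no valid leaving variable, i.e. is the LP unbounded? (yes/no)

yes

Every constraint-row entry in column x1 is ≤ 0, so increasing x1 is unbounded.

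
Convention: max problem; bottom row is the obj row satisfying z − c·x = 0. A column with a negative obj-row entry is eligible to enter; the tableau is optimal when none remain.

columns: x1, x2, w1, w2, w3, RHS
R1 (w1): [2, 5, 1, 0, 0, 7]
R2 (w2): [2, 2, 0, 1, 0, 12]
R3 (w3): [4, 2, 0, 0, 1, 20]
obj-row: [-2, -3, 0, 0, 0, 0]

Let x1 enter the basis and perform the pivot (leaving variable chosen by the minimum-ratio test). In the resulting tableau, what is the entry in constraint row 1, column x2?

5/2

Ratio test on column x1 — row 1: 7/2 = 7/2; row 2: 12/2 = 6; row 3: 20/4 = 5. Minimum is 7/2 at row 1 (w1 leaves); pivot element 2.
Divide row 1 by 2; eliminate column x1 from the other rows.
In the new row 1, the x2 entry is the old entry divided by the pivot: 5/2 = 5/2.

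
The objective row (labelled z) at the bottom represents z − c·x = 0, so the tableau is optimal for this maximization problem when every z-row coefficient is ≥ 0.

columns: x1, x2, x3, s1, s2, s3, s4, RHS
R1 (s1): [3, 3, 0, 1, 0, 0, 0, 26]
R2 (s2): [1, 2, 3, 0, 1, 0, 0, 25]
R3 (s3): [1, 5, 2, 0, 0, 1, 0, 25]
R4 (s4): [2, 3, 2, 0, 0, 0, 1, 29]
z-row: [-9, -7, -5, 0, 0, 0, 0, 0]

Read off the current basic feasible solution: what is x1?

x1 is not in the basis, so in the current basic feasible solution x1 = 0.

0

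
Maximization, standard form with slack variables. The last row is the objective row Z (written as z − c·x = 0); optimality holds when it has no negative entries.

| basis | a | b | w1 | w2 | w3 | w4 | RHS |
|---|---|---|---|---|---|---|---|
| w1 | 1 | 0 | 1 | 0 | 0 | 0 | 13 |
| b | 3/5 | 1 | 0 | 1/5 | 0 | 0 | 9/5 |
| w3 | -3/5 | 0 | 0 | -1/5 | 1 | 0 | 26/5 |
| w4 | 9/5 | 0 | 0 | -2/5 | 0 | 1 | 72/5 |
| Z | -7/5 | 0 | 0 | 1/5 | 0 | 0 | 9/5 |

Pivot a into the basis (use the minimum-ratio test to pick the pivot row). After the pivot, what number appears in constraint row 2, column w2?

1/3

Ratio test on column a — row 1: 13/1 = 13; row 2: (9/5)/(3/5) = 3; row 3: entry -3/5 ≤ 0; row 4: (72/5)/(9/5) = 8. Minimum is 3 at row 2 (b leaves); pivot element 3/5.
Divide row 2 by 3/5; eliminate column a from the other rows.
In the new row 2, the w2 entry is the old entry divided by the pivot: (1/5)/(3/5) = 1/3.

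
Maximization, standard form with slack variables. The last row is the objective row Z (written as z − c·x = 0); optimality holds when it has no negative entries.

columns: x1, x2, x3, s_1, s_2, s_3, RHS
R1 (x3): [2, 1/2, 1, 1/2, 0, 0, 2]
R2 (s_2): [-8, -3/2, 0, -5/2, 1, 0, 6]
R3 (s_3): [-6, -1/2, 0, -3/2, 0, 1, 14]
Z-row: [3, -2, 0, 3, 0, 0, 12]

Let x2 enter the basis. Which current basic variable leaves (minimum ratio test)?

Column x2 entries and ratios — x3: 2/(1/2) = 4; s_2: -3/2 ≤ 0, skip; s_3: -1/2 ≤ 0, skip.
Smallest ratio is 4 in the row of x3, so x3 leaves.

x3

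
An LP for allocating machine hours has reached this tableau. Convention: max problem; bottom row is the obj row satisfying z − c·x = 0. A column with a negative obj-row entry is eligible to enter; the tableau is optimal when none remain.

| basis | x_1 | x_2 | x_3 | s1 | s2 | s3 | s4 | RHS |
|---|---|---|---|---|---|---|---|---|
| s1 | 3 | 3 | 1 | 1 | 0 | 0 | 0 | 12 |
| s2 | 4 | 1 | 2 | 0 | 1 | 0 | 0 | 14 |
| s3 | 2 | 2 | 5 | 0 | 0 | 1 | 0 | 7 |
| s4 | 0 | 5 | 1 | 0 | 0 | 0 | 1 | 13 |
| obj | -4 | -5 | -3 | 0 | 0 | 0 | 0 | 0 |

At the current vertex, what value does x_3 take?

0

x_3 is not in the basis, so in the current basic feasible solution x_3 = 0.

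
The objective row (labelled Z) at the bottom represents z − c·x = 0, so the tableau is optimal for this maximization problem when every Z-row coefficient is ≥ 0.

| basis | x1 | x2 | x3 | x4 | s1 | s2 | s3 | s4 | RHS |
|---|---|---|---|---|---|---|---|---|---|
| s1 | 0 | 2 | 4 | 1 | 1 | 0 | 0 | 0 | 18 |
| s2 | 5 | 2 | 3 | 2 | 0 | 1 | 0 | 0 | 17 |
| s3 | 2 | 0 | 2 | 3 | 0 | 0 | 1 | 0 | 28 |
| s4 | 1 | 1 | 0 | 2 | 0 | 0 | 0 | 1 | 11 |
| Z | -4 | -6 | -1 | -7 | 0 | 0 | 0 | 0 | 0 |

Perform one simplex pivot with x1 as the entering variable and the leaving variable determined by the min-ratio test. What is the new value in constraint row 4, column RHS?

Ratio test on column x1 — row 1: entry 0 ≤ 0; row 2: 17/5 = 17/5; row 3: 28/2 = 14; row 4: 11/1 = 11. Minimum is 17/5 at row 2 (s2 leaves); pivot element 5.
Divide row 2 by 5; eliminate column x1 from the other rows.
Row 4 update in column RHS: 11 − 1·(17/5) = 38/5.

38/5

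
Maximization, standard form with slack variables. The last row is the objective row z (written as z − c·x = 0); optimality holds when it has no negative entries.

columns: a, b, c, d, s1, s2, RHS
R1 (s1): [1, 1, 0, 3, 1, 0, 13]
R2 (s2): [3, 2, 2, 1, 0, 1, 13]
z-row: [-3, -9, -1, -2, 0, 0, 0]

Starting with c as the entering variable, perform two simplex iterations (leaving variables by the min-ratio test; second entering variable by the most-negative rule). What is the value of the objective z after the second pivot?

117/2

Ratio test on column c — row 1: entry 0 ≤ 0; row 2: 13/2 = 13/2. Minimum is 13/2 at row 2 (s2 leaves); pivot element 2.
Pivot on row 2; the z-row RHS becomes 0 − (-1)·(13/2) = 13/2.
Next entering variable (most negative z-row entry -8): b.
Ratio test on column b — row 1: 13/1 = 13; row 2: (13/2)/1 = 13/2. Minimum is 13/2 at row 2 (c leaves); pivot element 1.
After the second pivot the z-row RHS is 13/2 − (-8)·(13/2) = 117/2.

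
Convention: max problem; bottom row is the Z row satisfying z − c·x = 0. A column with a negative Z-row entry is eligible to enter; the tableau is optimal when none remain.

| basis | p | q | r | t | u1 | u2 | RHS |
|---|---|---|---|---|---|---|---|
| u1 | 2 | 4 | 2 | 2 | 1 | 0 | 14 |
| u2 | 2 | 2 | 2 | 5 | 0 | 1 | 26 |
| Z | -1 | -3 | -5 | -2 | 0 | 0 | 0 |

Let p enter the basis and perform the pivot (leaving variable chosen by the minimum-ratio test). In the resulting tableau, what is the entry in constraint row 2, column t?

3

Ratio test on column p — row 1: 14/2 = 7; row 2: 26/2 = 13. Minimum is 7 at row 1 (u1 leaves); pivot element 2.
Divide row 1 by 2; eliminate column p from the other rows.
Row 2 update in column t: 5 − 2·1 = 3.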